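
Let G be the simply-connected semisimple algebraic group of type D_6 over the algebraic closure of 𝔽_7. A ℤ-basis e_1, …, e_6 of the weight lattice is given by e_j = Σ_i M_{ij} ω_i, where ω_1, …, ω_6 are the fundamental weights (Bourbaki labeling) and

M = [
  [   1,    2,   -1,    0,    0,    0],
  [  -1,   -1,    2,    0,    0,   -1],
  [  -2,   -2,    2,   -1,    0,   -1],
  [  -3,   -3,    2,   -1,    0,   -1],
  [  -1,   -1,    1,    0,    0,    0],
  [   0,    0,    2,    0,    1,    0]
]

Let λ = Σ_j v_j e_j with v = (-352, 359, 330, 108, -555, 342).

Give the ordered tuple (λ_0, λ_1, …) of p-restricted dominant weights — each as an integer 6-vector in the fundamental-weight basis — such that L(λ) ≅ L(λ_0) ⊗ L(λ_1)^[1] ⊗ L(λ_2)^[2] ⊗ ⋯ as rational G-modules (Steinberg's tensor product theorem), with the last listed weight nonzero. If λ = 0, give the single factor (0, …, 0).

Converting to the ω-basis (c_i = row i of M dotted with v = (-352, 359, 330, 108, -555, 342)):
  c_1 = (1)·(-352) + (2)·(359) + (-1)·(330) + (0)·(108) + (0)·(-555) + (0)·(342) = 36
  c_2 = (-1)·(-352) + (-1)·(359) + (2)·(330) + (0)·(108) + (0)·(-555) + (-1)·(342) = 311
  c_3 = (-2)·(-352) + (-2)·(359) + (2)·(330) + (-1)·(108) + (0)·(-555) + (-1)·(342) = 196
  c_4 = (-3)·(-352) + (-3)·(359) + (2)·(330) + (-1)·(108) + (0)·(-555) + (-1)·(342) = 189
  c_5 = (-1)·(-352) + (-1)·(359) + (1)·(330) + (0)·(108) + (0)·(-555) + (0)·(342) = 323
  c_6 = (0)·(-352) + (0)·(359) + (2)·(330) + (0)·(108) + (1)·(-555) + (0)·(342) = 105
Writing each c_i in base p = 7:
  c_1 = 36 = 1·7^0 + 5·7^1
  c_2 = 311 = 3·7^0 + 2·7^1 + 6·7^2
  c_3 = 196 = 0·7^0 + 0·7^1 + 4·7^2
  c_4 = 189 = 0·7^0 + 6·7^1 + 3·7^2
  c_5 = 323 = 1·7^0 + 4·7^1 + 6·7^2
  c_6 = 105 = 0·7^0 + 1·7^1 + 2·7^2
p-restricted factor λ_0 = (1, 3, 0, 0, 1, 0)
p-restricted factor λ_1 = (5, 2, 0, 6, 4, 1)
p-restricted factor λ_2 = (0, 6, 4, 3, 6, 2)

((1, 3, 0, 0, 1, 0), (5, 2, 0, 6, 4, 1), (0, 6, 4, 3, 6, 2))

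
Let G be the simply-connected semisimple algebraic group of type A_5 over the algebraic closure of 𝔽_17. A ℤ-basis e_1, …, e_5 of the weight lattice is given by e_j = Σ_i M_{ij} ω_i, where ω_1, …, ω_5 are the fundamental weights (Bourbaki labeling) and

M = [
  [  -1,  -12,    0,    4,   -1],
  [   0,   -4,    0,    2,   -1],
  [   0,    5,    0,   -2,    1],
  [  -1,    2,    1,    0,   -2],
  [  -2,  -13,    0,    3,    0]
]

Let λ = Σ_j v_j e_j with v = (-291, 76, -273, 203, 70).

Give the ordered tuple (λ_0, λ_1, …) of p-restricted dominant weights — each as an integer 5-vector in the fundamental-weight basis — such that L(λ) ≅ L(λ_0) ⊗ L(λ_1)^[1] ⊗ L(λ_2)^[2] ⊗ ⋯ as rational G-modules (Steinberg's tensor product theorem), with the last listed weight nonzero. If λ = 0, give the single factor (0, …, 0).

Change of basis e → ω: c = M·v where v = (-291, 76, -273, 203, 70):
  c_1 = -1*-291 + -12*76 + 0*-273 + 4*203 + -1*70 = 121
  c_2 = 0*-291 + -4*76 + 0*-273 + 2*203 + -1*70 = 32
  c_3 = 0*-291 + 5*76 + 0*-273 + -2*203 + 1*70 = 44
  c_4 = -1*-291 + 2*76 + 1*-273 + 0*203 + -2*70 = 30
  c_5 = -2*-291 + -13*76 + 0*-273 + 3*203 + 0*70 = 203
Expand coordinatewise in base 17:
  c_1 = 121 = 2·17^0 + 7·17^1
  c_2 = 32 = 15·17^0 + 1·17^1
  c_3 = 44 = 10·17^0 + 2·17^1
  c_4 = 30 = 13·17^0 + 1·17^1
  c_5 = 203 = 16·17^0 + 11·17^1
p-restricted factor λ_0 = (2, 15, 10, 13, 16)
p-restricted factor λ_1 = (7, 1, 2, 1, 11)

((2, 15, 10, 13, 16), (7, 1, 2, 1, 11))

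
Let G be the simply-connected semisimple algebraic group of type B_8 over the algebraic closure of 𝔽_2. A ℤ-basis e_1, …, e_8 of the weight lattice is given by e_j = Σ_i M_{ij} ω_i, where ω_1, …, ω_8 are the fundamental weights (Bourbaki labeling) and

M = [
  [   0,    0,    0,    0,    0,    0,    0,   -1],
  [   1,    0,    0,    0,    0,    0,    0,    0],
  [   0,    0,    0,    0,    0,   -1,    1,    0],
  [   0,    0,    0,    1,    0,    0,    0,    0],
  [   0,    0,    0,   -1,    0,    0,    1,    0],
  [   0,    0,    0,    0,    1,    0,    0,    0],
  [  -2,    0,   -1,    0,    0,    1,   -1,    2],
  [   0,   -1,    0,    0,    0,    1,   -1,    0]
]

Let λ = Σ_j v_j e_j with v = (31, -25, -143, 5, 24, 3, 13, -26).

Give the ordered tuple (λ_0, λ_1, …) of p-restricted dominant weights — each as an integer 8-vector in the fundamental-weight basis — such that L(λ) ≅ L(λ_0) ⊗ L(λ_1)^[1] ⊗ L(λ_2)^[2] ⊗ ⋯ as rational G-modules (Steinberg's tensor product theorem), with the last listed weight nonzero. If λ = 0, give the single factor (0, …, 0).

((0, 1, 0, 1, 0, 0, 1, 1), (1, 1, 1, 0, 0, 0, 1, 1), (0, 1, 0, 1, 0, 0, 0, 1), (1, 1, 1, 0, 1, 1, 0, 1), (1, 1, 0, 0, 0, 1, 1, 0))

In the fundamental-weight basis, λ has coordinates c = M·v (v = (31, -25, -143, 5, 24, 3, 13, -26)):
  c_1 = 0·31 + (0)·(-25) + (0)·(-143) + 0·5 + 0·24 + 0·3 + 0·13 + (-1)·(-26) = 26
  c_2 = 1·31 + (0)·(-25) + (0)·(-143) + 0·5 + 0·24 + 0·3 + 0·13 + (0)·(-26) = 31
  c_3 = 0·31 + (0)·(-25) + (0)·(-143) + 0·5 + 0·24 + (-1)·(3) + 1·13 + (0)·(-26) = 10
  c_4 = 0·31 + (0)·(-25) + (0)·(-143) + 1·5 + 0·24 + 0·3 + 0·13 + (0)·(-26) = 5
  c_5 = 0·31 + (0)·(-25) + (0)·(-143) + (-1)·(5) + 0·24 + 0·3 + 1·13 + (0)·(-26) = 8
  c_6 = 0·31 + (0)·(-25) + (0)·(-143) + 0·5 + 1·24 + 0·3 + 0·13 + (0)·(-26) = 24
  c_7 = (-2)·(31) + (0)·(-25) + (-1)·(-143) + 0·5 + 0·24 + 1·3 + (-1)·(13) + (2)·(-26) = 19
  c_8 = 0·31 + (-1)·(-25) + (0)·(-143) + 0·5 + 0·24 + 1·3 + (-1)·(13) + (0)·(-26) = 15
Writing each c_i in base p = 2:
  c_1 = 26 = 0·2^0 + 1·2^1 + 0·2^2 + 1·2^3 + 1·2^4
  c_2 = 31 = 1·2^0 + 1·2^1 + 1·2^2 + 1·2^3 + 1·2^4
  c_3 = 10 = 0·2^0 + 1·2^1 + 0·2^2 + 1·2^3
  c_4 = 5 = 1·2^0 + 0·2^1 + 1·2^2
  c_5 = 8 = 0·2^0 + 0·2^1 + 0·2^2 + 1·2^3
  c_6 = 24 = 0·2^0 + 0·2^1 + 0·2^2 + 1·2^3 + 1·2^4
  c_7 = 19 = 1·2^0 + 1·2^1 + 0·2^2 + 0·2^3 + 1·2^4
  c_8 = 15 = 1·2^0 + 1·2^1 + 1·2^2 + 1·2^3
Factor λ_0 = (0, 1, 0, 1, 0, 0, 1, 1)
Factor λ_1 = (1, 1, 1, 0, 0, 0, 1, 1)
Factor λ_2 = (0, 1, 0, 1, 0, 0, 0, 1)
Factor λ_3 = (1, 1, 1, 0, 1, 1, 0, 1)
Factor λ_4 = (1, 1, 0, 0, 0, 1, 1, 0)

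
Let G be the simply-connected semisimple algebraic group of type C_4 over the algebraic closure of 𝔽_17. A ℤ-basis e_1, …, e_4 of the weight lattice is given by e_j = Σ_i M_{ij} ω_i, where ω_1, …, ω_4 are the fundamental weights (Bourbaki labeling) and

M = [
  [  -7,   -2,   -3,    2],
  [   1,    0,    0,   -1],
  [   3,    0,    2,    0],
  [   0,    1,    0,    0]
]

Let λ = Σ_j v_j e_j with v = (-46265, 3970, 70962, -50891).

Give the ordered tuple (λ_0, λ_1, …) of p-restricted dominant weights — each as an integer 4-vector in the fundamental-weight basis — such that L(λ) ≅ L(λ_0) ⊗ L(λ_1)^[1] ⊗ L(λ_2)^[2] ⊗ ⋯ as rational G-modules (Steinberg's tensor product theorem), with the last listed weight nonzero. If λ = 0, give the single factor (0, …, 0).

((6, 2, 1, 9), (5, 0, 14, 12), (4, 16, 10, 13))

Change of basis e → ω: c = M·v where v = (-46265, 3970, 70962, -50891):
  c_1 = (-7)·(-46265) + (-2)·(3970) + (-3)·(70962) + (2)·(-50891) = 1247
  c_2 = (1)·(-46265) + 0·3970 + 0·70962 + (-1)·(-50891) = 4626
  c_3 = (3)·(-46265) + 0·3970 + 2·70962 + (0)·(-50891) = 3129
  c_4 = (0)·(-46265) + 1·3970 + 0·70962 + (0)·(-50891) = 3970
Base-17 expansion of each c_i:
  c_1 = 1247 = 6·17^0 + 5·17^1 + 4·17^2
  c_2 = 4626 = 2·17^0 + 0·17^1 + 16·17^2
  c_3 = 3129 = 1·17^0 + 14·17^1 + 10·17^2
  c_4 = 3970 = 9·17^0 + 12·17^1 + 13·17^2
p-restricted factor λ_0 = (6, 2, 1, 9)
p-restricted factor λ_1 = (5, 0, 14, 12)
p-restricted factor λ_2 = (4, 16, 10, 13)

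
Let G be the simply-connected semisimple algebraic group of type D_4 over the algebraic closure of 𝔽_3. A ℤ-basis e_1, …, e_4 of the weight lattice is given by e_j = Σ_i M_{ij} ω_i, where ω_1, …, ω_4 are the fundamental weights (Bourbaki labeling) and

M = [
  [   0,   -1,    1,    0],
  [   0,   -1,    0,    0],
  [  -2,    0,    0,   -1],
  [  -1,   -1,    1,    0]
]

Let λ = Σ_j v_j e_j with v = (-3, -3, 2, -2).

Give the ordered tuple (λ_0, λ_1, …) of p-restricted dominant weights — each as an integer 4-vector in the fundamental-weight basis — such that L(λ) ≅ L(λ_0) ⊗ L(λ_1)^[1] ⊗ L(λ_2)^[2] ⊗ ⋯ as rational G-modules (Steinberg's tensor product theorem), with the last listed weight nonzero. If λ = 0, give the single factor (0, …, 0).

ω-coordinates c = M·v, v = (-3, -3, 2, -2):
  c_1 = (0)·(-3) + (-1)·(-3) + 1·2 + (0)·(-2) = 5
  c_2 = (0)·(-3) + (-1)·(-3) + 0·2 + (0)·(-2) = 3
  c_3 = (-2)·(-3) + (0)·(-3) + 0·2 + (-1)·(-2) = 8
  c_4 = (-1)·(-3) + (-1)·(-3) + 1·2 + (0)·(-2) = 8
p = 3; digits c_i = Σ_j d_{ij}·3^j, 0 ≤ d_{ij} < 3:
  c_1 = 5 = 2·3^0 + 1·3^1
  c_2 = 3 = 0·3^0 + 1·3^1
  c_3 = 8 = 2·3^0 + 2·3^1
  c_4 = 8 = 2·3^0 + 2·3^1
λ_0 = (2, 0, 2, 2)
λ_1 = (1, 1, 2, 2)

((2, 0, 2, 2), (1, 1, 2, 2))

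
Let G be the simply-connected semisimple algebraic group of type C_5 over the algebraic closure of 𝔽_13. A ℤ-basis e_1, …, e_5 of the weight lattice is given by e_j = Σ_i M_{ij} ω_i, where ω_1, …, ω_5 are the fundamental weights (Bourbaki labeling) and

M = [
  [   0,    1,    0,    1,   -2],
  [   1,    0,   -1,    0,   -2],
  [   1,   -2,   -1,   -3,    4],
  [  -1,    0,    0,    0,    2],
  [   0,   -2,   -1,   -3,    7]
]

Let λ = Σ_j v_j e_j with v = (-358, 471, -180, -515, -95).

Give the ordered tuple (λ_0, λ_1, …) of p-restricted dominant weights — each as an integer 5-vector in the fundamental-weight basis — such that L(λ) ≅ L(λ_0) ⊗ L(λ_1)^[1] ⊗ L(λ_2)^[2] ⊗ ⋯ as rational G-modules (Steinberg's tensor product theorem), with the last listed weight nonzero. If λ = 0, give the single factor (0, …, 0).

Change of basis e → ω: c = M·v where v = (-358, 471, -180, -515, -95):
  c_1 = (0)·(-358) + 1·471 + (0)·(-180) + (1)·(-515) + (-2)·(-95) = 146
  c_2 = (1)·(-358) + 0·471 + (-1)·(-180) + (0)·(-515) + (-2)·(-95) = 12
  c_3 = (1)·(-358) + (-2)·(471) + (-1)·(-180) + (-3)·(-515) + (4)·(-95) = 45
  c_4 = (-1)·(-358) + 0·471 + (0)·(-180) + (0)·(-515) + (2)·(-95) = 168
  c_5 = (0)·(-358) + (-2)·(471) + (-1)·(-180) + (-3)·(-515) + (7)·(-95) = 118
p = 13; digits c_i = Σ_j d_{ij}·13^j, 0 ≤ d_{ij} < 13:
  c_1 = 146 = 3·13^0 + 11·13^1
  c_2 = 12 = 12·13^0
  c_3 = 45 = 6·13^0 + 3·13^1
  c_4 = 168 = 12·13^0 + 12·13^1
  c_5 = 118 = 1·13^0 + 9·13^1
λ_0 = (3, 12, 6, 12, 1)
λ_1 = (11, 0, 3, 12, 9)

((3, 12, 6, 12, 1), (11, 0, 3, 12, 9))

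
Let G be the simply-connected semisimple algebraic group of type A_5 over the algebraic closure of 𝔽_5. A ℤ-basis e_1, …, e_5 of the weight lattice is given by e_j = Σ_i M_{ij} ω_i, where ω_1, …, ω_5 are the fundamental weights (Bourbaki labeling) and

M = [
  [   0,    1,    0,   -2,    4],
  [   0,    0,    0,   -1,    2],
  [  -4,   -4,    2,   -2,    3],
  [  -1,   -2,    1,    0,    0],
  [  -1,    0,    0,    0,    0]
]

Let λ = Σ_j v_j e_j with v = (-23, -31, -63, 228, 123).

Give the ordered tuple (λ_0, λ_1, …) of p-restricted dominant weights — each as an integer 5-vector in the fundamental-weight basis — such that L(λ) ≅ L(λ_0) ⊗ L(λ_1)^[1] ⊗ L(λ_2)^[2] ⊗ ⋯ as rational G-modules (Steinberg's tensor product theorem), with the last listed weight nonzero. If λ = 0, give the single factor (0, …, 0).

((0, 3, 3, 2, 3), (1, 3, 0, 4, 4))

ω-coordinates c = M·v, v = (-23, -31, -63, 228, 123):
  c_1 = (0)·(-23) + (1)·(-31) + (0)·(-63) + (-2)·(228) + (4)·(123) = 5
  c_2 = (0)·(-23) + (0)·(-31) + (0)·(-63) + (-1)·(228) + (2)·(123) = 18
  c_3 = (-4)·(-23) + (-4)·(-31) + (2)·(-63) + (-2)·(228) + (3)·(123) = 3
  c_4 = (-1)·(-23) + (-2)·(-31) + (1)·(-63) + (0)·(228) + (0)·(123) = 22
  c_5 = (-1)·(-23) + (0)·(-31) + (0)·(-63) + (0)·(228) + (0)·(123) = 23
Expand coordinatewise in base 5:
  c_1 = 5 = 0·5^0 + 1·5^1
  c_2 = 18 = 3·5^0 + 3·5^1
  c_3 = 3 = 3·5^0
  c_4 = 22 = 2·5^0 + 4·5^1
  c_5 = 23 = 3·5^0 + 4·5^1
λ_0 = (0, 3, 3, 2, 3)
λ_1 = (1, 3, 0, 4, 4)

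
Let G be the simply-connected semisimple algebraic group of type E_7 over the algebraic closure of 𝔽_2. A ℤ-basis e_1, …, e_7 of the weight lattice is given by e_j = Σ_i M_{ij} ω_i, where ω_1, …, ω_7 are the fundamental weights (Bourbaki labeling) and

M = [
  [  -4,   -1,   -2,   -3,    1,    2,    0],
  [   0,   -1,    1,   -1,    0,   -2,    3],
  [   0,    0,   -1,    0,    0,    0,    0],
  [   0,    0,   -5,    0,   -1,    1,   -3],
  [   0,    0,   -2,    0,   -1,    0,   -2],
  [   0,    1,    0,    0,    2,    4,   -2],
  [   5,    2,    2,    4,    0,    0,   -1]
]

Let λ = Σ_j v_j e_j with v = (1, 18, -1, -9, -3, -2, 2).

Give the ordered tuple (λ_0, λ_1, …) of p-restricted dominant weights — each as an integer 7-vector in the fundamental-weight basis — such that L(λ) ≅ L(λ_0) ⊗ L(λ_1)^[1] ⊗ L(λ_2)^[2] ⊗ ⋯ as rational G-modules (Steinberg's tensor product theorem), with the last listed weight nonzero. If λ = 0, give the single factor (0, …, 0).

((0, 0, 1, 0, 1, 0, 1),)

In the fundamental-weight basis, λ has coordinates c = M·v (v = (1, 18, -1, -9, -3, -2, 2)):
  c_1 = -4*1 + -1*18 + -2*-1 + -3*-9 + 1*-3 + 2*-2 + 0*2 = 0
  c_2 = 0*1 + -1*18 + 1*-1 + -1*-9 + 0*-3 + -2*-2 + 3*2 = 0
  c_3 = 0*1 + 0*18 + -1*-1 + 0*-9 + 0*-3 + 0*-2 + 0*2 = 1
  c_4 = 0*1 + 0*18 + -5*-1 + 0*-9 + -1*-3 + 1*-2 + -3*2 = 0
  c_5 = 0*1 + 0*18 + -2*-1 + 0*-9 + -1*-3 + 0*-2 + -2*2 = 1
  c_6 = 0*1 + 1*18 + 0*-1 + 0*-9 + 2*-3 + 4*-2 + -2*2 = 0
  c_7 = 5*1 + 2*18 + 2*-1 + 4*-9 + 0*-3 + 0*-2 + -1*2 = 1
Expand coordinatewise in base 2:
  c_1 = 0
  c_2 = 0
  c_3 = 1 = 1·2^0
  c_4 = 0
  c_5 = 1 = 1·2^0
  c_6 = 0
  c_7 = 1 = 1·2^0
p-restricted factor λ_0 = (0, 0, 1, 0, 1, 0, 1)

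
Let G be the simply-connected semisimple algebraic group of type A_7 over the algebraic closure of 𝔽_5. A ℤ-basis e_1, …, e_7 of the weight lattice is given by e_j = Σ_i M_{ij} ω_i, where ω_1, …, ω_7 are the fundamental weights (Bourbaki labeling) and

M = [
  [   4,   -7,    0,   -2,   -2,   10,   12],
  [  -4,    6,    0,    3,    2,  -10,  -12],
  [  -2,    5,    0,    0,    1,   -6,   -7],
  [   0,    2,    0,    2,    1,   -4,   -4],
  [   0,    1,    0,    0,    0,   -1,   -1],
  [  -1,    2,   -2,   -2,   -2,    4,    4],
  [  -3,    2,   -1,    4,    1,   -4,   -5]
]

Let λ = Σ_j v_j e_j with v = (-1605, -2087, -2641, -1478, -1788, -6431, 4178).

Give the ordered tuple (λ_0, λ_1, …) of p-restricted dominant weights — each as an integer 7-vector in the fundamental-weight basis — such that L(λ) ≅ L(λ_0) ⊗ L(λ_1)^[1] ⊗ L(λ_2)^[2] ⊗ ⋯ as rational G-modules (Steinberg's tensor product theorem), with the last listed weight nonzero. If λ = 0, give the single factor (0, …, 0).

In the fundamental-weight basis, λ has coordinates c = M·v (v = (-1605, -2087, -2641, -1478, -1788, -6431, 4178)):
  c_1 = (4)·(-1605) + (-7)·(-2087) + (0)·(-2641) + (-2)·(-1478) + (-2)·(-1788) + (10)·(-6431) + (12)·(4178) = 547
  c_2 = (-4)·(-1605) + (6)·(-2087) + (0)·(-2641) + (3)·(-1478) + (2)·(-1788) + (-10)·(-6431) + (-12)·(4178) = 62
  c_3 = (-2)·(-1605) + (5)·(-2087) + (0)·(-2641) + (0)·(-1478) + (1)·(-1788) + (-6)·(-6431) + (-7)·(4178) = 327
  c_4 = (0)·(-1605) + (2)·(-2087) + (0)·(-2641) + (2)·(-1478) + (1)·(-1788) + (-4)·(-6431) + (-4)·(4178) = 94
  c_5 = (0)·(-1605) + (1)·(-2087) + (0)·(-2641) + (0)·(-1478) + (0)·(-1788) + (-1)·(-6431) + (-1)·(4178) = 166
  c_6 = (-1)·(-1605) + (2)·(-2087) + (-2)·(-2641) + (-2)·(-1478) + (-2)·(-1788) + (4)·(-6431) + (4)·(4178) = 233
  c_7 = (-3)·(-1605) + (2)·(-2087) + (-1)·(-2641) + (4)·(-1478) + (1)·(-1788) + (-4)·(-6431) + (-5)·(4178) = 416
p = 5; digits c_i = Σ_j d_{ij}·5^j, 0 ≤ d_{ij} < 5:
  c_1 = 547 = 2·5^0 + 4·5^1 + 1·5^2 + 4·5^3
  c_2 = 62 = 2·5^0 + 2·5^1 + 2·5^2
  c_3 = 327 = 2·5^0 + 0·5^1 + 3·5^2 + 2·5^3
  c_4 = 94 = 4·5^0 + 3·5^1 + 3·5^2
  c_5 = 166 = 1·5^0 + 3·5^1 + 1·5^2 + 1·5^3
  c_6 = 233 = 3·5^0 + 1·5^1 + 4·5^2 + 1·5^3
  c_7 = 416 = 1·5^0 + 3·5^1 + 1·5^2 + 3·5^3
p-restricted factor λ_0 = (2, 2, 2, 4, 1, 3, 1)
p-restricted factor λ_1 = (4, 2, 0, 3, 3, 1, 3)
p-restricted factor λ_2 = (1, 2, 3, 3, 1, 4, 1)
p-restricted factor λ_3 = (4, 0, 2, 0, 1, 1, 3)

((2, 2, 2, 4, 1, 3, 1), (4, 2, 0, 3, 3, 1, 3), (1, 2, 3, 3, 1, 4, 1), (4, 0, 2, 0, 1, 1, 3))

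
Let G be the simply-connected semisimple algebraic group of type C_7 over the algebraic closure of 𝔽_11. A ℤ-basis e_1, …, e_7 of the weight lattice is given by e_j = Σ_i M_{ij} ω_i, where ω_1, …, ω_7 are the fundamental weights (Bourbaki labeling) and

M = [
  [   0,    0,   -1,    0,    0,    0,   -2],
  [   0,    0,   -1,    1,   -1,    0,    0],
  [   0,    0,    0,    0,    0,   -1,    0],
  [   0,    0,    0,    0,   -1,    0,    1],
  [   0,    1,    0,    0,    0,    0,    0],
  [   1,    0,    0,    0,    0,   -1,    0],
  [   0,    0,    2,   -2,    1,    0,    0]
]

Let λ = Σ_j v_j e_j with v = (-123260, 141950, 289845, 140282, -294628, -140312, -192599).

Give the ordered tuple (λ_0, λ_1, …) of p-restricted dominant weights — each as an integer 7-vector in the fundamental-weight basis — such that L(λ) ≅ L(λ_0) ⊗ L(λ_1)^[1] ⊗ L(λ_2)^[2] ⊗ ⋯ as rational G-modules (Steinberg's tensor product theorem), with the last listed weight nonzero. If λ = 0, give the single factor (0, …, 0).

Compute c_i = Σ_j M_{ij} v_j with v = (-123260, 141950, 289845, 140282, -294628, -140312, -192599):
  c_1 = 0*-123260 + 0*141950 + -1*289845 + 0*140282 + 0*-294628 + 0*-140312 + -2*-192599 = 95353
  c_2 = 0*-123260 + 0*141950 + -1*289845 + 1*140282 + -1*-294628 + 0*-140312 + 0*-192599 = 145065
  c_3 = 0*-123260 + 0*141950 + 0*289845 + 0*140282 + 0*-294628 + -1*-140312 + 0*-192599 = 140312
  c_4 = 0*-123260 + 0*141950 + 0*289845 + 0*140282 + -1*-294628 + 0*-140312 + 1*-192599 = 102029
  c_5 = 0*-123260 + 1*141950 + 0*289845 + 0*140282 + 0*-294628 + 0*-140312 + 0*-192599 = 141950
  c_6 = 1*-123260 + 0*141950 + 0*289845 + 0*140282 + 0*-294628 + -1*-140312 + 0*-192599 = 17052
  c_7 = 0*-123260 + 0*141950 + 2*289845 + -2*140282 + 1*-294628 + 0*-140312 + 0*-192599 = 4498
Base-11 expansion of each c_i:
  c_1 = 95353 = 5·11^0 + 0·11^1 + 7·11^2 + 5·11^3 + 6·11^4
  c_2 = 145065 = 8·11^0 + 9·11^1 + 10·11^2 + 9·11^3 + 9·11^4
  c_3 = 140312 = 7·11^0 + 6·11^1 + 4·11^2 + 6·11^3 + 9·11^4
  c_4 = 102029 = 4·11^0 + 2·11^1 + 7·11^2 + 10·11^3 + 6·11^4
  c_5 = 141950 = 6·11^0 + 1·11^1 + 7·11^2 + 7·11^3 + 9·11^4
  c_6 = 17052 = 2·11^0 + 10·11^1 + 8·11^2 + 1·11^3 + 1·11^4
  c_7 = 4498 = 10·11^0 + 1·11^1 + 4·11^2 + 3·11^3
Factor λ_0 = (5, 8, 7, 4, 6, 2, 10)
Factor λ_1 = (0, 9, 6, 2, 1, 10, 1)
Factor λ_2 = (7, 10, 4, 7, 7, 8, 4)
Factor λ_3 = (5, 9, 6, 10, 7, 1, 3)
Factor λ_4 = (6, 9, 9, 6, 9, 1, 0)

((5, 8, 7, 4, 6, 2, 10), (0, 9, 6, 2, 1, 10, 1), (7, 10, 4, 7, 7, 8, 4), (5, 9, 6, 10, 7, 1, 3), (6, 9, 9, 6, 9, 1, 0))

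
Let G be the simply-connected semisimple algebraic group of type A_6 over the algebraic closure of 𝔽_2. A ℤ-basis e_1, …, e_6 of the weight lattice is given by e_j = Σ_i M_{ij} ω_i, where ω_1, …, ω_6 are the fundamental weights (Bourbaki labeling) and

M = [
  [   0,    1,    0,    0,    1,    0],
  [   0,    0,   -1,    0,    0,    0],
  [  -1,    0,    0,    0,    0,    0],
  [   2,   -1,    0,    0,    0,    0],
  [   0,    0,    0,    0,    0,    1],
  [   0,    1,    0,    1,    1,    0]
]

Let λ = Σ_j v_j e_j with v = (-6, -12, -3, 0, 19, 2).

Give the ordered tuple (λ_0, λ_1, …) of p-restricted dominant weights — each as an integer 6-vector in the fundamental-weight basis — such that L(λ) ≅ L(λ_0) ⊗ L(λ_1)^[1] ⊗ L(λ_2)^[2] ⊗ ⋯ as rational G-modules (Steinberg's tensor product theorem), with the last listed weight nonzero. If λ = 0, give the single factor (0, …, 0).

In the fundamental-weight basis, λ has coordinates c = M·v (v = (-6, -12, -3, 0, 19, 2)):
  c_1 = 0*-6 + 1*-12 + 0*-3 + 0*0 + 1*19 + 0*2 = 7
  c_2 = 0*-6 + 0*-12 + -1*-3 + 0*0 + 0*19 + 0*2 = 3
  c_3 = -1*-6 + 0*-12 + 0*-3 + 0*0 + 0*19 + 0*2 = 6
  c_4 = 2*-6 + -1*-12 + 0*-3 + 0*0 + 0*19 + 0*2 = 0
  c_5 = 0*-6 + 0*-12 + 0*-3 + 0*0 + 0*19 + 1*2 = 2
  c_6 = 0*-6 + 1*-12 + 0*-3 + 1*0 + 1*19 + 0*2 = 7
Base-2 expansion of each c_i:
  c_1 = 7 = 1·2^0 + 1·2^1 + 1·2^2
  c_2 = 3 = 1·2^0 + 1·2^1
  c_3 = 6 = 0·2^0 + 1·2^1 + 1·2^2
  c_4 = 0
  c_5 = 2 = 0·2^0 + 1·2^1
  c_6 = 7 = 1·2^0 + 1·2^1 + 1·2^2
λ_0 = (1, 1, 0, 0, 0, 1)
λ_1 = (1, 1, 1, 0, 1, 1)
λ_2 = (1, 0, 1, 0, 0, 1)

((1, 1, 0, 0, 0, 1), (1, 1, 1, 0, 1, 1), (1, 0, 1, 0, 0, 1))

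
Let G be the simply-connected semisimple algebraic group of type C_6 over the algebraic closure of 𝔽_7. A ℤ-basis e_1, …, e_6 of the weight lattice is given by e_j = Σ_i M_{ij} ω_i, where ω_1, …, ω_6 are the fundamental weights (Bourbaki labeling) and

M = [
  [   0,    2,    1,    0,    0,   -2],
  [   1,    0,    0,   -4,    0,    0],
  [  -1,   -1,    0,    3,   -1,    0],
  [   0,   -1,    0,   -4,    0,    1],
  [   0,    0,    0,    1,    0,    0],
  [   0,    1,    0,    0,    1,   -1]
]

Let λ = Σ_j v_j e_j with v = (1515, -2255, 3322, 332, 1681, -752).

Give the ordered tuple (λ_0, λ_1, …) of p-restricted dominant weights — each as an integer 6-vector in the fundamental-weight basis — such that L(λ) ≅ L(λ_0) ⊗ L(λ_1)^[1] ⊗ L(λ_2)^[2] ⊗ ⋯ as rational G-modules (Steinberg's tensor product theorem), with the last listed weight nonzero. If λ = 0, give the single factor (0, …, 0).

((1, 5, 6, 0, 3, 3), (3, 5, 0, 4, 5, 4), (6, 3, 1, 3, 6, 3))

Converting to the ω-basis (c_i = row i of M dotted with v = (1515, -2255, 3322, 332, 1681, -752)):
  c_1 = (0)·(1515) + (2)·(-2255) + (1)·(3322) + (0)·(332) + (0)·(1681) + (-2)·(-752) = 316
  c_2 = (1)·(1515) + (0)·(-2255) + (0)·(3322) + (-4)·(332) + (0)·(1681) + (0)·(-752) = 187
  c_3 = (-1)·(1515) + (-1)·(-2255) + (0)·(3322) + (3)·(332) + (-1)·(1681) + (0)·(-752) = 55
  c_4 = (0)·(1515) + (-1)·(-2255) + (0)·(3322) + (-4)·(332) + (0)·(1681) + (1)·(-752) = 175
  c_5 = (0)·(1515) + (0)·(-2255) + (0)·(3322) + (1)·(332) + (0)·(1681) + (0)·(-752) = 332
  c_6 = (0)·(1515) + (1)·(-2255) + (0)·(3322) + (0)·(332) + (1)·(1681) + (-1)·(-752) = 178
Expand coordinatewise in base 7:
  c_1 = 316 = 1·7^0 + 3·7^1 + 6·7^2
  c_2 = 187 = 5·7^0 + 5·7^1 + 3·7^2
  c_3 = 55 = 6·7^0 + 0·7^1 + 1·7^2
  c_4 = 175 = 0·7^0 + 4·7^1 + 3·7^2
  c_5 = 332 = 3·7^0 + 5·7^1 + 6·7^2
  c_6 = 178 = 3·7^0 + 4·7^1 + 3·7^2
λ_0 = (1, 5, 6, 0, 3, 3)
λ_1 = (3, 5, 0, 4, 5, 4)
λ_2 = (6, 3, 1, 3, 6, 3)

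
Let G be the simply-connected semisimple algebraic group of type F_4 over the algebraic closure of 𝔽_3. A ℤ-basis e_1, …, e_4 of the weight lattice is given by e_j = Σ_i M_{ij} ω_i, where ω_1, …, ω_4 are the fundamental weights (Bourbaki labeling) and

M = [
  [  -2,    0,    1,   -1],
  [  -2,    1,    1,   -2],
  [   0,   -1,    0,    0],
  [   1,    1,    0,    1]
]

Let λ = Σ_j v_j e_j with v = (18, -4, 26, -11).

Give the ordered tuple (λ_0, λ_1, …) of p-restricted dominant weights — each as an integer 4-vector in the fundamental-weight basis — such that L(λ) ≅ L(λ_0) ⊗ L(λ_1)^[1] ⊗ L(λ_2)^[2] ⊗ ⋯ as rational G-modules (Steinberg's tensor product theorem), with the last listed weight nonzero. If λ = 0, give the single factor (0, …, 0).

ω-coordinates c = M·v, v = (18, -4, 26, -11):
  c_1 = (-2)·(18) + (0)·(-4) + 1·26 + (-1)·(-11) = 1
  c_2 = (-2)·(18) + (1)·(-4) + 1·26 + (-2)·(-11) = 8
  c_3 = 0·18 + (-1)·(-4) + 0·26 + (0)·(-11) = 4
  c_4 = 1·18 + (1)·(-4) + 0·26 + (1)·(-11) = 3
Writing each c_i in base p = 3:
  c_1 = 1 = 1·3^0
  c_2 = 8 = 2·3^0 + 2·3^1
  c_3 = 4 = 1·3^0 + 1·3^1
  c_4 = 3 = 0·3^0 + 1·3^1
p-restricted factor λ_0 = (1, 2, 1, 0)
p-restricted factor λ_1 = (0, 2, 1, 1)

((1, 2, 1, 0), (0, 2, 1, 1))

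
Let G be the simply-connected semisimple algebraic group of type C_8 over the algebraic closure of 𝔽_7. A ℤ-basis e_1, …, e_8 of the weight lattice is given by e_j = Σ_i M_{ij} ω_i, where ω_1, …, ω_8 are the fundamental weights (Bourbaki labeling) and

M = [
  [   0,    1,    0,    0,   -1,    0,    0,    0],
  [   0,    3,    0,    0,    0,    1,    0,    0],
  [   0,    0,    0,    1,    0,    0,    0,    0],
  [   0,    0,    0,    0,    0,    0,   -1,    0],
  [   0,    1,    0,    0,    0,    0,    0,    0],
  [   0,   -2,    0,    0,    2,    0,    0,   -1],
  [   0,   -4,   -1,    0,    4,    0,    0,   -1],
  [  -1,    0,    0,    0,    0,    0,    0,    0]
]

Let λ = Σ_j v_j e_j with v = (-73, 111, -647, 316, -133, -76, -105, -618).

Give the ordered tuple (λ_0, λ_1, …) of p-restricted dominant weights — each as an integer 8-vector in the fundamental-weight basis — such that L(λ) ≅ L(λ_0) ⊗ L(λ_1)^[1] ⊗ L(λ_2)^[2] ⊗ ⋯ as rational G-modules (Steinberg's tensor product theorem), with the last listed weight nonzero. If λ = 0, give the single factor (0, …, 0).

ω-coordinates c = M·v, v = (-73, 111, -647, 316, -133, -76, -105, -618):
  c_1 = (0)·(-73) + 1·111 + (0)·(-647) + 0·316 + (-1)·(-133) + (0)·(-76) + (0)·(-105) + (0)·(-618) = 244
  c_2 = (0)·(-73) + 3·111 + (0)·(-647) + 0·316 + (0)·(-133) + (1)·(-76) + (0)·(-105) + (0)·(-618) = 257
  c_3 = (0)·(-73) + 0·111 + (0)·(-647) + 1·316 + (0)·(-133) + (0)·(-76) + (0)·(-105) + (0)·(-618) = 316
  c_4 = (0)·(-73) + 0·111 + (0)·(-647) + 0·316 + (0)·(-133) + (0)·(-76) + (-1)·(-105) + (0)·(-618) = 105
  c_5 = (0)·(-73) + 1·111 + (0)·(-647) + 0·316 + (0)·(-133) + (0)·(-76) + (0)·(-105) + (0)·(-618) = 111
  c_6 = (0)·(-73) + (-2)·(111) + (0)·(-647) + 0·316 + (2)·(-133) + (0)·(-76) + (0)·(-105) + (-1)·(-618) = 130
  c_7 = (0)·(-73) + (-4)·(111) + (-1)·(-647) + 0·316 + (4)·(-133) + (0)·(-76) + (0)·(-105) + (-1)·(-618) = 289
  c_8 = (-1)·(-73) + 0·111 + (0)·(-647) + 0·316 + (0)·(-133) + (0)·(-76) + (0)·(-105) + (0)·(-618) = 73
Expand coordinatewise in base 7:
  c_1 = 244 = 6·7^0 + 6·7^1 + 4·7^2
  c_2 = 257 = 5·7^0 + 1·7^1 + 5·7^2
  c_3 = 316 = 1·7^0 + 3·7^1 + 6·7^2
  c_4 = 105 = 0·7^0 + 1·7^1 + 2·7^2
  c_5 = 111 = 6·7^0 + 1·7^1 + 2·7^2
  c_6 = 130 = 4·7^0 + 4·7^1 + 2·7^2
  c_7 = 289 = 2·7^0 + 6·7^1 + 5·7^2
  c_8 = 73 = 3·7^0 + 3·7^1 + 1·7^2
p-restricted factor λ_0 = (6, 5, 1, 0, 6, 4, 2, 3)
p-restricted factor λ_1 = (6, 1, 3, 1, 1, 4, 6, 3)
p-restricted factor λ_2 = (4, 5, 6, 2, 2, 2, 5, 1)

((6, 5, 1, 0, 6, 4, 2, 3), (6, 1, 3, 1, 1, 4, 6, 3), (4, 5, 6, 2, 2, 2, 5, 1))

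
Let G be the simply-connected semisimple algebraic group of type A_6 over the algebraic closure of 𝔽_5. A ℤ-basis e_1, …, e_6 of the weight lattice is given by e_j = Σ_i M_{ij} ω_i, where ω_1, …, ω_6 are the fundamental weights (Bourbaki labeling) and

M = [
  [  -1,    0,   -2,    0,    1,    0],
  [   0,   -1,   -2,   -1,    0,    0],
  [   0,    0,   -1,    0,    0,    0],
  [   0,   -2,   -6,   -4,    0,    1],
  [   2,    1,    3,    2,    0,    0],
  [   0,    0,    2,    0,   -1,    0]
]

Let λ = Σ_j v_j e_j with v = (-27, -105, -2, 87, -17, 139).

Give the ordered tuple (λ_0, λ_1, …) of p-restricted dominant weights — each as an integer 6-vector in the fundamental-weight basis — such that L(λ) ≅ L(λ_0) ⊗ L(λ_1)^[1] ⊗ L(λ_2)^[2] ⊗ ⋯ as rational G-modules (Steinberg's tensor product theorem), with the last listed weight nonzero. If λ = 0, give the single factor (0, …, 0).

((4, 2, 2, 3, 4, 3), (2, 4, 0, 2, 1, 2))

Compute c_i = Σ_j M_{ij} v_j with v = (-27, -105, -2, 87, -17, 139):
  c_1 = -1*-27 + 0*-105 + -2*-2 + 0*87 + 1*-17 + 0*139 = 14
  c_2 = 0*-27 + -1*-105 + -2*-2 + -1*87 + 0*-17 + 0*139 = 22
  c_3 = 0*-27 + 0*-105 + -1*-2 + 0*87 + 0*-17 + 0*139 = 2
  c_4 = 0*-27 + -2*-105 + -6*-2 + -4*87 + 0*-17 + 1*139 = 13
  c_5 = 2*-27 + 1*-105 + 3*-2 + 2*87 + 0*-17 + 0*139 = 9
  c_6 = 0*-27 + 0*-105 + 2*-2 + 0*87 + -1*-17 + 0*139 = 13
Writing each c_i in base p = 5:
  c_1 = 14 = 4·5^0 + 2·5^1
  c_2 = 22 = 2·5^0 + 4·5^1
  c_3 = 2 = 2·5^0
  c_4 = 13 = 3·5^0 + 2·5^1
  c_5 = 9 = 4·5^0 + 1·5^1
  c_6 = 13 = 3·5^0 + 2·5^1
p-restricted factor λ_0 = (4, 2, 2, 3, 4, 3)
p-restricted factor λ_1 = (2, 4, 0, 2, 1, 2)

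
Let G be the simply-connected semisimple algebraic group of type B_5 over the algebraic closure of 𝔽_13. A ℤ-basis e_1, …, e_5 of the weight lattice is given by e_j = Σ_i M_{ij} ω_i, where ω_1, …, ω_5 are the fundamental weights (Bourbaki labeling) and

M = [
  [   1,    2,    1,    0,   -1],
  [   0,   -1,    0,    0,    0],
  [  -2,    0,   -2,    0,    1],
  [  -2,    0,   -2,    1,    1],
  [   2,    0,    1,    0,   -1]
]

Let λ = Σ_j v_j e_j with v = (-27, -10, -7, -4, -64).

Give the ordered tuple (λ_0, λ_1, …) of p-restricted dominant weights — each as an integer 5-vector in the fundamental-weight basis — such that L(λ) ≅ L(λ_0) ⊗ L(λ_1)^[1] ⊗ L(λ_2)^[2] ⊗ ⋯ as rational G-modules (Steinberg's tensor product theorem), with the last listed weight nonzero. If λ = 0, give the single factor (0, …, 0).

((10, 10, 4, 0, 3),)

Compute c_i = Σ_j M_{ij} v_j with v = (-27, -10, -7, -4, -64):
  c_1 = (1)·(-27) + (2)·(-10) + (1)·(-7) + (0)·(-4) + (-1)·(-64) = 10
  c_2 = (0)·(-27) + (-1)·(-10) + (0)·(-7) + (0)·(-4) + (0)·(-64) = 10
  c_3 = (-2)·(-27) + (0)·(-10) + (-2)·(-7) + (0)·(-4) + (1)·(-64) = 4
  c_4 = (-2)·(-27) + (0)·(-10) + (-2)·(-7) + (1)·(-4) + (1)·(-64) = 0
  c_5 = (2)·(-27) + (0)·(-10) + (1)·(-7) + (0)·(-4) + (-1)·(-64) = 3
Expand coordinatewise in base 13:
  c_1 = 10 = 10·13^0
  c_2 = 10 = 10·13^0
  c_3 = 4 = 4·13^0
  c_4 = 0
  c_5 = 3 = 3·13^0
Factor λ_0 = (10, 10, 4, 0, 3)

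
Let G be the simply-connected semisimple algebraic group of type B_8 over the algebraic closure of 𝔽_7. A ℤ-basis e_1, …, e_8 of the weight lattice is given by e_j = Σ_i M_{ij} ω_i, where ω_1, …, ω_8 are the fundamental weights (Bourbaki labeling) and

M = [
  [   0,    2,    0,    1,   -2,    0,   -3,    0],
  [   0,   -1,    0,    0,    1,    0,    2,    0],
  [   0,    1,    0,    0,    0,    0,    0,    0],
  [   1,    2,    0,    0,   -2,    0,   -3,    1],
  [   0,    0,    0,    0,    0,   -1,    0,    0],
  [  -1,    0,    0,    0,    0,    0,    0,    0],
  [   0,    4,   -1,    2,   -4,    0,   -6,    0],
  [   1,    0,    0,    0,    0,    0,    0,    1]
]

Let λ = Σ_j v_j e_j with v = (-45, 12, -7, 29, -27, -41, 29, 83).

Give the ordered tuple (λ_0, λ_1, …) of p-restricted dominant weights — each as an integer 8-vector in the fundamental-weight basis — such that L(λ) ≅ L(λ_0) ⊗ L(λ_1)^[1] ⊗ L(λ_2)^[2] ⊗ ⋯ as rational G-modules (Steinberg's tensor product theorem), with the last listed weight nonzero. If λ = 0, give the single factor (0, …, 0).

Compute c_i = Σ_j M_{ij} v_j with v = (-45, 12, -7, 29, -27, -41, 29, 83):
  c_1 = 0*-45 + 2*12 + 0*-7 + 1*29 + -2*-27 + 0*-41 + -3*29 + 0*83 = 20
  c_2 = 0*-45 + -1*12 + 0*-7 + 0*29 + 1*-27 + 0*-41 + 2*29 + 0*83 = 19
  c_3 = 0*-45 + 1*12 + 0*-7 + 0*29 + 0*-27 + 0*-41 + 0*29 + 0*83 = 12
  c_4 = 1*-45 + 2*12 + 0*-7 + 0*29 + -2*-27 + 0*-41 + -3*29 + 1*83 = 29
  c_5 = 0*-45 + 0*12 + 0*-7 + 0*29 + 0*-27 + -1*-41 + 0*29 + 0*83 = 41
  c_6 = -1*-45 + 0*12 + 0*-7 + 0*29 + 0*-27 + 0*-41 + 0*29 + 0*83 = 45
  c_7 = 0*-45 + 4*12 + -1*-7 + 2*29 + -4*-27 + 0*-41 + -6*29 + 0*83 = 47
  c_8 = 1*-45 + 0*12 + 0*-7 + 0*29 + 0*-27 + 0*-41 + 0*29 + 1*83 = 38
Writing each c_i in base p = 7:
  c_1 = 20 = 6·7^0 + 2·7^1
  c_2 = 19 = 5·7^0 + 2·7^1
  c_3 = 12 = 5·7^0 + 1·7^1
  c_4 = 29 = 1·7^0 + 4·7^1
  c_5 = 41 = 6·7^0 + 5·7^1
  c_6 = 45 = 3·7^0 + 6·7^1
  c_7 = 47 = 5·7^0 + 6·7^1
  c_8 = 38 = 3·7^0 + 5·7^1
λ_0 = (6, 5, 5, 1, 6, 3, 5, 3)
λ_1 = (2, 2, 1, 4, 5, 6, 6, 5)

((6, 5, 5, 1, 6, 3, 5, 3), (2, 2, 1, 4, 5, 6, 6, 5))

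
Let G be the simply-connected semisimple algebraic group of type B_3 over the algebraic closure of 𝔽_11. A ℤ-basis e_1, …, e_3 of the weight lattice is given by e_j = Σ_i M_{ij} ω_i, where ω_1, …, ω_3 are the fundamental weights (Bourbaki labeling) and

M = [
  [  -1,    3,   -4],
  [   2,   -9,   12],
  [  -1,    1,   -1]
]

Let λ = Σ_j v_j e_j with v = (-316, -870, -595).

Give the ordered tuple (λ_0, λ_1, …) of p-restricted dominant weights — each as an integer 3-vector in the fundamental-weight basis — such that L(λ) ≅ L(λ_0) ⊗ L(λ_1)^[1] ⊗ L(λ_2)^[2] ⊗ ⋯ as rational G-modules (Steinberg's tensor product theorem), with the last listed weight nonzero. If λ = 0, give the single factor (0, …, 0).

((9, 3, 8), (7, 5, 3))

Change of basis e → ω: c = M·v where v = (-316, -870, -595):
  c_1 = -1*-316 + 3*-870 + -4*-595 = 86
  c_2 = 2*-316 + -9*-870 + 12*-595 = 58
  c_3 = -1*-316 + 1*-870 + -1*-595 = 41
Base-11 expansion of each c_i:
  c_1 = 86 = 9·11^0 + 7·11^1
  c_2 = 58 = 3·11^0 + 5·11^1
  c_3 = 41 = 8·11^0 + 3·11^1
Factor λ_0 = (9, 3, 8)
Factor λ_1 = (7, 5, 3)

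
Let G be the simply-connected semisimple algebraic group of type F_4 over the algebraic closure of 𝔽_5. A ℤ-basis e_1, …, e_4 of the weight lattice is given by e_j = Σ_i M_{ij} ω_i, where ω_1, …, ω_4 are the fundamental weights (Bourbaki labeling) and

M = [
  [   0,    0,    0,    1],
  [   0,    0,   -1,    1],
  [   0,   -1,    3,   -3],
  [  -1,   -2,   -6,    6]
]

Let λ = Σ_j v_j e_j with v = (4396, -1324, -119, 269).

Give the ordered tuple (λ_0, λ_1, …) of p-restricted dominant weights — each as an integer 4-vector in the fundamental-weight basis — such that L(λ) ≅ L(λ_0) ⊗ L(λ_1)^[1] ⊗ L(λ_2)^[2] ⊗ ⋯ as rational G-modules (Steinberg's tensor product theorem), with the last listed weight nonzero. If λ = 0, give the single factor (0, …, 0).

((4, 3, 0, 0), (3, 2, 2, 1), (0, 0, 1, 3), (2, 3, 1, 4))

Compute c_i = Σ_j M_{ij} v_j with v = (4396, -1324, -119, 269):
  c_1 = (0)·(4396) + (0)·(-1324) + (0)·(-119) + (1)·(269) = 269
  c_2 = (0)·(4396) + (0)·(-1324) + (-1)·(-119) + (1)·(269) = 388
  c_3 = (0)·(4396) + (-1)·(-1324) + (3)·(-119) + (-3)·(269) = 160
  c_4 = (-1)·(4396) + (-2)·(-1324) + (-6)·(-119) + (6)·(269) = 580
Base-5 expansion of each c_i:
  c_1 = 269 = 4·5^0 + 3·5^1 + 0·5^2 + 2·5^3
  c_2 = 388 = 3·5^0 + 2·5^1 + 0·5^2 + 3·5^3
  c_3 = 160 = 0·5^0 + 2·5^1 + 1·5^2 + 1·5^3
  c_4 = 580 = 0·5^0 + 1·5^1 + 3·5^2 + 4·5^3
p-restricted factor λ_0 = (4, 3, 0, 0)
p-restricted factor λ_1 = (3, 2, 2, 1)
p-restricted factor λ_2 = (0, 0, 1, 3)
p-restricted factor λ_3 = (2, 3, 1, 4)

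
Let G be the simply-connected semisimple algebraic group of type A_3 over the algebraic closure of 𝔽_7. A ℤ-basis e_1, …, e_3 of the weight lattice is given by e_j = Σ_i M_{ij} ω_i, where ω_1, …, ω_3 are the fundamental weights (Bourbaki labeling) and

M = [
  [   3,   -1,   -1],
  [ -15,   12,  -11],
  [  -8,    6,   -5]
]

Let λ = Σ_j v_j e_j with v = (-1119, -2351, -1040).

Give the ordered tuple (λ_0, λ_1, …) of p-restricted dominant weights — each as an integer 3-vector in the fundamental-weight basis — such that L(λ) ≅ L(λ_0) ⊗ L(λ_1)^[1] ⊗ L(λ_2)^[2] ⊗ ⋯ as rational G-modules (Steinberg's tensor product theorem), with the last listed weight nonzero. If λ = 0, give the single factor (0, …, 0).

((6, 6, 4), (4, 1, 6))

Compute c_i = Σ_j M_{ij} v_j with v = (-1119, -2351, -1040):
  c_1 = 3*-1119 + -1*-2351 + -1*-1040 = 34
  c_2 = -15*-1119 + 12*-2351 + -11*-1040 = 13
  c_3 = -8*-1119 + 6*-2351 + -5*-1040 = 46
Expand coordinatewise in base 7:
  c_1 = 34 = 6·7^0 + 4·7^1
  c_2 = 13 = 6·7^0 + 1·7^1
  c_3 = 46 = 4·7^0 + 6·7^1
λ_0 = (6, 6, 4)
λ_1 = (4, 1, 6)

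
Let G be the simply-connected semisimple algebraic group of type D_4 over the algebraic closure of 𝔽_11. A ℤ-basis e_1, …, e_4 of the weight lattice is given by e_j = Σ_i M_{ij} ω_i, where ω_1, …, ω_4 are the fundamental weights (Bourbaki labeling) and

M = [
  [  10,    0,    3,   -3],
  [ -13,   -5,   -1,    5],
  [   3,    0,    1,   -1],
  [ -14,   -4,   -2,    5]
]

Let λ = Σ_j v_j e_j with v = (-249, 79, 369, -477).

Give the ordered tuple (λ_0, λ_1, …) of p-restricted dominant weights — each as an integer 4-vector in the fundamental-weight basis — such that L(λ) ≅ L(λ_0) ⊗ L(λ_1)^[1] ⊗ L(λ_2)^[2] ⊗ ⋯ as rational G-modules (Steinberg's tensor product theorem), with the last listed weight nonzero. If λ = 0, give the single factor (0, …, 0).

Change of basis e → ω: c = M·v where v = (-249, 79, 369, -477):
  c_1 = 10*-249 + 0*79 + 3*369 + -3*-477 = 48
  c_2 = -13*-249 + -5*79 + -1*369 + 5*-477 = 88
  c_3 = 3*-249 + 0*79 + 1*369 + -1*-477 = 99
  c_4 = -14*-249 + -4*79 + -2*369 + 5*-477 = 47
Base-11 expansion of each c_i:
  c_1 = 48 = 4·11^0 + 4·11^1
  c_2 = 88 = 0·11^0 + 8·11^1
  c_3 = 99 = 0·11^0 + 9·11^1
  c_4 = 47 = 3·11^0 + 4·11^1
λ_0 = (4, 0, 0, 3)
λ_1 = (4, 8, 9, 4)

((4, 0, 0, 3), (4, 8, 9, 4))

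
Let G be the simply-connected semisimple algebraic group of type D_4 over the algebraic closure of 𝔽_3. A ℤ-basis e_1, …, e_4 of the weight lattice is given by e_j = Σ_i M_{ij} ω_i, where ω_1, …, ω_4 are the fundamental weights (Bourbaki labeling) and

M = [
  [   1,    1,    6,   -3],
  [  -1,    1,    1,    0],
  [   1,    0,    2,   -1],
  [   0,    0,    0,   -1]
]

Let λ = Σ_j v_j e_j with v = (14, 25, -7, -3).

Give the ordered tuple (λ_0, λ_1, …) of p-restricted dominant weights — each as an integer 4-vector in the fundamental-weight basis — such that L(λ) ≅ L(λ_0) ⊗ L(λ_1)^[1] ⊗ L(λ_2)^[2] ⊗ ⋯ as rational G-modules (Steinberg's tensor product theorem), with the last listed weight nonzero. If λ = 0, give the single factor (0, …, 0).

Converting to the ω-basis (c_i = row i of M dotted with v = (14, 25, -7, -3)):
  c_1 = 1·14 + 1·25 + (6)·(-7) + (-3)·(-3) = 6
  c_2 = (-1)·(14) + 1·25 + (1)·(-7) + (0)·(-3) = 4
  c_3 = 1·14 + 0·25 + (2)·(-7) + (-1)·(-3) = 3
  c_4 = 0·14 + 0·25 + (0)·(-7) + (-1)·(-3) = 3
Expand coordinatewise in base 3:
  c_1 = 6 = 0·3^0 + 2·3^1
  c_2 = 4 = 1·3^0 + 1·3^1
  c_3 = 3 = 0·3^0 + 1·3^1
  c_4 = 3 = 0·3^0 + 1·3^1
p-restricted factor λ_0 = (0, 1, 0, 0)
p-restricted factor λ_1 = (2, 1, 1, 1)

((0, 1, 0, 0), (2, 1, 1, 1))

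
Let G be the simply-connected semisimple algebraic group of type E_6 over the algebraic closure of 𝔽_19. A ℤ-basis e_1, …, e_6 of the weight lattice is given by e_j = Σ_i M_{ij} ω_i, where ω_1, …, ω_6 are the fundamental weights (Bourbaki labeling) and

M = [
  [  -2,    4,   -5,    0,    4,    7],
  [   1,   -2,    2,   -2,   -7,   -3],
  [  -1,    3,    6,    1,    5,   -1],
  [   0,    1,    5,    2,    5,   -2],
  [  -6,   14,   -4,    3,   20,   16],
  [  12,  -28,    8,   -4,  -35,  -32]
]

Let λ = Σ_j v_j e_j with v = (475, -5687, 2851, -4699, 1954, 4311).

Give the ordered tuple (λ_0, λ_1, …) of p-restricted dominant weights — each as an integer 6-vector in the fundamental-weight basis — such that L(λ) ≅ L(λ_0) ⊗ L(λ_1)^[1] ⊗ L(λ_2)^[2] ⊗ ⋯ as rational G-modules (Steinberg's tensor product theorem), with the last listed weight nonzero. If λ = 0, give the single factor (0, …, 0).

In the fundamental-weight basis, λ has coordinates c = M·v (v = (475, -5687, 2851, -4699, 1954, 4311)):
  c_1 = (-2)·(475) + (4)·(-5687) + (-5)·(2851) + (0)·(-4699) + 4·1954 + 7·4311 = 40
  c_2 = 1·475 + (-2)·(-5687) + 2·2851 + (-2)·(-4699) + (-7)·(1954) + (-3)·(4311) = 338
  c_3 = (-1)·(475) + (3)·(-5687) + 6·2851 + (1)·(-4699) + 5·1954 + (-1)·(4311) = 330
  c_4 = 0·475 + (1)·(-5687) + 5·2851 + (2)·(-4699) + 5·1954 + (-2)·(4311) = 318
  c_5 = (-6)·(475) + (14)·(-5687) + (-4)·(2851) + (3)·(-4699) + 20·1954 + 16·4311 = 87
  c_6 = 12·475 + (-28)·(-5687) + 8·2851 + (-4)·(-4699) + (-35)·(1954) + (-32)·(4311) = 198
Writing each c_i in base p = 19:
  c_1 = 40 = 2·19^0 + 2·19^1
  c_2 = 338 = 15·19^0 + 17·19^1
  c_3 = 330 = 7·19^0 + 17·19^1
  c_4 = 318 = 14·19^0 + 16·19^1
  c_5 = 87 = 11·19^0 + 4·19^1
  c_6 = 198 = 8·19^0 + 10·19^1
p-restricted factor λ_0 = (2, 15, 7, 14, 11, 8)
p-restricted factor λ_1 = (2, 17, 17, 16, 4, 10)

((2, 15, 7, 14, 11, 8), (2, 17, 17, 16, 4, 10))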